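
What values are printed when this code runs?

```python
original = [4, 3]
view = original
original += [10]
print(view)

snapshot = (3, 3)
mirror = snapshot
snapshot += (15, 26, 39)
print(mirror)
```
[4, 3, 10]
(3, 3)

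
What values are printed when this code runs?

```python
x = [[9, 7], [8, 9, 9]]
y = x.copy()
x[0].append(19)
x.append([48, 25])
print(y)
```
[[9, 7, 19], [8, 9, 9]]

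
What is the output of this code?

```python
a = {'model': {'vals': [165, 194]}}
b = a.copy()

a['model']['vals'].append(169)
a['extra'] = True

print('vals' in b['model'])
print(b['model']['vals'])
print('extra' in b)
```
True
[165, 194, 169]
False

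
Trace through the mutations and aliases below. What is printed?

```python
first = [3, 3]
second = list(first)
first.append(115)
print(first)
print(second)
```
[3, 3, 115]
[3, 3]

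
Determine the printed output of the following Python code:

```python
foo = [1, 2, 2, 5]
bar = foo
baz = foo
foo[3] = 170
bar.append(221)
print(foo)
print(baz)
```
[1, 2, 2, 170, 221]
[1, 2, 2, 170, 221]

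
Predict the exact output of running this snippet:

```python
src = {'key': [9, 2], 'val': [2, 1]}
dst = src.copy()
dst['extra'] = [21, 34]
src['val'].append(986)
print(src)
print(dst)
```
{'key': [9, 2], 'val': [2, 1, 986]}
{'key': [9, 2], 'val': [2, 1, 986], 'extra': [21, 34]}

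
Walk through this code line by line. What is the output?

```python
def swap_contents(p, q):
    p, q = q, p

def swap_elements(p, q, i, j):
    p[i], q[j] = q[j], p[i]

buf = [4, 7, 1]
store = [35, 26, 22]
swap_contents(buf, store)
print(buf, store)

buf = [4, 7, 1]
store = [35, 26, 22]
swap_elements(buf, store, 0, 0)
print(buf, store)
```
[4, 7, 1] [35, 26, 22]
[35, 7, 1] [4, 26, 22]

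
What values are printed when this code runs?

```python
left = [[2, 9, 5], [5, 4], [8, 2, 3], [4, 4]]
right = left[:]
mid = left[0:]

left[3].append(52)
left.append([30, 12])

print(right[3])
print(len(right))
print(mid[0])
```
[4, 4, 52]
4
[2, 9, 5]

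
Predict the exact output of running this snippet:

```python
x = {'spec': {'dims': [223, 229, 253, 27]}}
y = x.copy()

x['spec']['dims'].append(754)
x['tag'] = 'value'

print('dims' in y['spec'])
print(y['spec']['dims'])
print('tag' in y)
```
True
[223, 229, 253, 27, 754]
False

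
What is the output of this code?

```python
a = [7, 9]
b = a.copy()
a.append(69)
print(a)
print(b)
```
[7, 9, 69]
[7, 9]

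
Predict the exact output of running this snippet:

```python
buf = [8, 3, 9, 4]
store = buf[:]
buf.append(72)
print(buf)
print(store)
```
[8, 3, 9, 4, 72]
[8, 3, 9, 4]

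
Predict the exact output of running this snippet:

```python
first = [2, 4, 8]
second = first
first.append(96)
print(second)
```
[2, 4, 8, 96]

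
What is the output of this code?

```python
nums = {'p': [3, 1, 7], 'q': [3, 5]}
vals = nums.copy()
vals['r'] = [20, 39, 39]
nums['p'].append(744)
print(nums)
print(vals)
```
{'p': [3, 1, 7, 744], 'q': [3, 5]}
{'p': [3, 1, 7, 744], 'q': [3, 5], 'r': [20, 39, 39]}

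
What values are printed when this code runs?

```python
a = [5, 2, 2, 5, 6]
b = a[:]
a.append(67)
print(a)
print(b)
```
[5, 2, 2, 5, 6, 67]
[5, 2, 2, 5, 6]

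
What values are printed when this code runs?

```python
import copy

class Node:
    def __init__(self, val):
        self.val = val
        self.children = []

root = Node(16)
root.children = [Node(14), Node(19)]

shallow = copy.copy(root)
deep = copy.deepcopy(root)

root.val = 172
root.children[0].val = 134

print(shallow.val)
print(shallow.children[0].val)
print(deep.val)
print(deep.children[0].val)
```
16
134
16
14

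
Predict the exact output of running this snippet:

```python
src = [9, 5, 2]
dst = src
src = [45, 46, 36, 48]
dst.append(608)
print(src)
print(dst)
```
[45, 46, 36, 48]
[9, 5, 2, 608]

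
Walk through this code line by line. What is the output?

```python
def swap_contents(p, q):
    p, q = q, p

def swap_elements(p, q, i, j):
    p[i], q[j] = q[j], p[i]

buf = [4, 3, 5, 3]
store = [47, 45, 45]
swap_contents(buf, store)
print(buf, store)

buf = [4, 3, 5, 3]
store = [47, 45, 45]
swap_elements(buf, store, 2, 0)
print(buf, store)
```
[4, 3, 5, 3] [47, 45, 45]
[4, 3, 47, 3] [5, 45, 45]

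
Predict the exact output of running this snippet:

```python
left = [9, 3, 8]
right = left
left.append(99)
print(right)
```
[9, 3, 8, 99]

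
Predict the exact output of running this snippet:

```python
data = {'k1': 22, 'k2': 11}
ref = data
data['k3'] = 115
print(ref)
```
{'k1': 22, 'k2': 11, 'k3': 115}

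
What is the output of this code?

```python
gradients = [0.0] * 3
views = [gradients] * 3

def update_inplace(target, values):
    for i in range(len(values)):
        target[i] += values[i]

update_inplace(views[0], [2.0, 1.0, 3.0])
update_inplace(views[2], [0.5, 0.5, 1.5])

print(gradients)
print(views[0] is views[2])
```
[2.5, 1.5, 4.5]
True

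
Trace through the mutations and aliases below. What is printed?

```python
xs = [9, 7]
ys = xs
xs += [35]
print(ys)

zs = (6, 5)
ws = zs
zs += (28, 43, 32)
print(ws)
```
[9, 7, 35]
(6, 5)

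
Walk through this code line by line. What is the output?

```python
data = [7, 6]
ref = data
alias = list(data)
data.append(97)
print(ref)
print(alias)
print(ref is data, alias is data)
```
[7, 6, 97]
[7, 6]
True False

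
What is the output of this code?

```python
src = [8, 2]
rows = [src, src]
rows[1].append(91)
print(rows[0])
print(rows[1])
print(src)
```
[8, 2, 91]
[8, 2, 91]
[8, 2, 91]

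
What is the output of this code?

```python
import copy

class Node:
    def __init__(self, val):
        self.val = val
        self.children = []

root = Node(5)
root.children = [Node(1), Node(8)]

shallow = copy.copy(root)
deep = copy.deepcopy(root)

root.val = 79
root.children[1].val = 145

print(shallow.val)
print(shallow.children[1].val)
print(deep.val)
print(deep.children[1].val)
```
5
145
5
8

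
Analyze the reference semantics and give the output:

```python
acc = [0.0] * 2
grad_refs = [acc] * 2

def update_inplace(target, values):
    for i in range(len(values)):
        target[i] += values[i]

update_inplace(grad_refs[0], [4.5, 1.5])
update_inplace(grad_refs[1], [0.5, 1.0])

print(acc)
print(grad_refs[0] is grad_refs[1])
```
[5.0, 2.5]
True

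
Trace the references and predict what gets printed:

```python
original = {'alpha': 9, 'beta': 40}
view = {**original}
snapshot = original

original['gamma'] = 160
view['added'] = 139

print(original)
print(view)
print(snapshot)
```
{'alpha': 9, 'beta': 40, 'gamma': 160}
{'alpha': 9, 'beta': 40, 'added': 139}
{'alpha': 9, 'beta': 40, 'gamma': 160}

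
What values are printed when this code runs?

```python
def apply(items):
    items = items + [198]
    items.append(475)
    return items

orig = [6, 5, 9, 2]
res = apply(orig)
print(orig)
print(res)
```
[6, 5, 9, 2]
[6, 5, 9, 2, 198, 475]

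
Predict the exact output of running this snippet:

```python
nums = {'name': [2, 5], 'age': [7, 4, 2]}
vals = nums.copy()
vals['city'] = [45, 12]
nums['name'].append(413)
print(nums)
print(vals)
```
{'name': [2, 5, 413], 'age': [7, 4, 2]}
{'name': [2, 5, 413], 'age': [7, 4, 2], 'city': [45, 12]}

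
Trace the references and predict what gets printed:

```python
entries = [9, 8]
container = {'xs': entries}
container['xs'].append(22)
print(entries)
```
[9, 8, 22]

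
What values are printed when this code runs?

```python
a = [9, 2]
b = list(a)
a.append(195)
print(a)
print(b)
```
[9, 2, 195]
[9, 2]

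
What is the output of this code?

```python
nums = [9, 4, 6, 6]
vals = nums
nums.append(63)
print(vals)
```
[9, 4, 6, 6, 63]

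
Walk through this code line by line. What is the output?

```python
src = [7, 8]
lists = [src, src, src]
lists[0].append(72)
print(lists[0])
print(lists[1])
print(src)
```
[7, 8, 72]
[7, 8, 72]
[7, 8, 72]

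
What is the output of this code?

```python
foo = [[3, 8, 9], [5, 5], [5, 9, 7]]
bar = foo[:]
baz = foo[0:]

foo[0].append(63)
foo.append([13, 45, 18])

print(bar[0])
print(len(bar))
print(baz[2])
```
[3, 8, 9, 63]
3
[5, 9, 7]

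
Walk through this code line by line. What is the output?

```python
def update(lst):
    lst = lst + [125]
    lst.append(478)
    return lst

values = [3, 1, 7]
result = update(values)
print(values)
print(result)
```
[3, 1, 7]
[3, 1, 7, 125, 478]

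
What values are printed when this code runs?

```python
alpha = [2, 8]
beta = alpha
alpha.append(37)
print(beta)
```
[2, 8, 37]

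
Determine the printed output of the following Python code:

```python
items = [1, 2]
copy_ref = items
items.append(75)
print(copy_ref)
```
[1, 2, 75]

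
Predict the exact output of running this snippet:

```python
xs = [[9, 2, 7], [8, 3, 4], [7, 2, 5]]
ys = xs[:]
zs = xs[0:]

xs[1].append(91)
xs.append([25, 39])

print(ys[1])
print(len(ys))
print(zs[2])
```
[8, 3, 4, 91]
3
[7, 2, 5]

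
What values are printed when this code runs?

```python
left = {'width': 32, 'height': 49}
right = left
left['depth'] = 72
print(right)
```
{'width': 32, 'height': 49, 'depth': 72}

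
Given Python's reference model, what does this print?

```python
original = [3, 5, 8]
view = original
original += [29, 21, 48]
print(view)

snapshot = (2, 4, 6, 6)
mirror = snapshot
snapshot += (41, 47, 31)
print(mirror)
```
[3, 5, 8, 29, 21, 48]
(2, 4, 6, 6)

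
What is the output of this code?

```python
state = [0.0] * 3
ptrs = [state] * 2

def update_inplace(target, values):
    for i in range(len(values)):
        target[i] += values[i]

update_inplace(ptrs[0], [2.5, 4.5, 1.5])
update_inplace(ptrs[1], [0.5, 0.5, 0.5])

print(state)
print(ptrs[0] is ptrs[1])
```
[3.0, 5.0, 2.0]
True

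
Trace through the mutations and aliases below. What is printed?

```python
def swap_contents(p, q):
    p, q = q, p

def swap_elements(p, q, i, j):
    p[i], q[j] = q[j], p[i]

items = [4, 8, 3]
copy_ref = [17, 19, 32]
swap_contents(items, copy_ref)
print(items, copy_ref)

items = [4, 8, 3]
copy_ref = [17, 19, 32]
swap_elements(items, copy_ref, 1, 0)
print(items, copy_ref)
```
[4, 8, 3] [17, 19, 32]
[4, 17, 3] [8, 19, 32]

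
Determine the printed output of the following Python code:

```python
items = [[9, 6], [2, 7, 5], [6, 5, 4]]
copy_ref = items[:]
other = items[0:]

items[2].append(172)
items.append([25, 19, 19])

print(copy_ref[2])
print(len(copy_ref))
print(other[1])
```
[6, 5, 4, 172]
3
[2, 7, 5]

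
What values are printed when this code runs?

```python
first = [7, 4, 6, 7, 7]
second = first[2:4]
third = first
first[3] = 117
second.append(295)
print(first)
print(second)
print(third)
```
[7, 4, 6, 117, 7]
[6, 7, 295]
[7, 4, 6, 117, 7]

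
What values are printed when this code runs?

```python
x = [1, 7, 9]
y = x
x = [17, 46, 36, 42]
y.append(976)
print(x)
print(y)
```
[17, 46, 36, 42]
[1, 7, 9, 976]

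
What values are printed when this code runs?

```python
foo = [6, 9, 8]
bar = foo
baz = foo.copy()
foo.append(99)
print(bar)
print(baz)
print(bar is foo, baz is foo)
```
[6, 9, 8, 99]
[6, 9, 8]
True False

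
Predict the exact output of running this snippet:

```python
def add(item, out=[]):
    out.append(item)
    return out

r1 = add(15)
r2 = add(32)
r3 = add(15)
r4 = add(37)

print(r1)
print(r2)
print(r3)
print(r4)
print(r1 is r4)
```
[15, 32, 15, 37]
[15, 32, 15, 37]
[15, 32, 15, 37]
[15, 32, 15, 37]
True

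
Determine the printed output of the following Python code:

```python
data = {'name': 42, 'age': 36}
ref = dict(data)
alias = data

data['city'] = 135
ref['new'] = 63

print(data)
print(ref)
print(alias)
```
{'name': 42, 'age': 36, 'city': 135}
{'name': 42, 'age': 36, 'new': 63}
{'name': 42, 'age': 36, 'city': 135}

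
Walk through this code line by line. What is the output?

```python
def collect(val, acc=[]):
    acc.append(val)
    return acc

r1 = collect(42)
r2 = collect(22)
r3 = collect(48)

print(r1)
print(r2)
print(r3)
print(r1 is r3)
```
[42, 22, 48]
[42, 22, 48]
[42, 22, 48]
True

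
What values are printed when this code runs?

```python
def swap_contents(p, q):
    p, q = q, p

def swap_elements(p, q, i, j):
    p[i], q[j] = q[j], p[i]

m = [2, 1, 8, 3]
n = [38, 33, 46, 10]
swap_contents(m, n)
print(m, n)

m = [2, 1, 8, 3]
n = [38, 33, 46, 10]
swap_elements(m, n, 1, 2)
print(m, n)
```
[2, 1, 8, 3] [38, 33, 46, 10]
[2, 46, 8, 3] [38, 33, 1, 10]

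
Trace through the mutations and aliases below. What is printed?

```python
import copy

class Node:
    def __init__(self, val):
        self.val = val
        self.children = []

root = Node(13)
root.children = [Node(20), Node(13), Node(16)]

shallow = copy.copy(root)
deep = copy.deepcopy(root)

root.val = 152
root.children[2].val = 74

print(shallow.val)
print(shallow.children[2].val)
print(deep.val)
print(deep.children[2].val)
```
13
74
13
16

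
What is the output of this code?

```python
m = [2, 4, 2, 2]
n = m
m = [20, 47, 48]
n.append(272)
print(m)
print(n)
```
[20, 47, 48]
[2, 4, 2, 2, 272]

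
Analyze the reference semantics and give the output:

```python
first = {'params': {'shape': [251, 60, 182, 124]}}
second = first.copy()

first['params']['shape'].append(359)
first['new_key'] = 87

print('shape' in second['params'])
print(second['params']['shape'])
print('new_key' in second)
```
True
[251, 60, 182, 124, 359]
False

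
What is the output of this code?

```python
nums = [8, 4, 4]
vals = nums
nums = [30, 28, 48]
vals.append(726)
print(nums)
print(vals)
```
[30, 28, 48]
[8, 4, 4, 726]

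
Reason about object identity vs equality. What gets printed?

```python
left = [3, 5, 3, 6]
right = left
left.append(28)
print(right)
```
[3, 5, 3, 6, 28]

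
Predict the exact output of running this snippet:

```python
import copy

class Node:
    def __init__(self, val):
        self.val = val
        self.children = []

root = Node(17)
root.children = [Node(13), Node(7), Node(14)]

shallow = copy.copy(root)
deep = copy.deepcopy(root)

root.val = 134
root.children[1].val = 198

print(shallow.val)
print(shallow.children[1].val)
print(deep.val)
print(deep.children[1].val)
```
17
198
17
7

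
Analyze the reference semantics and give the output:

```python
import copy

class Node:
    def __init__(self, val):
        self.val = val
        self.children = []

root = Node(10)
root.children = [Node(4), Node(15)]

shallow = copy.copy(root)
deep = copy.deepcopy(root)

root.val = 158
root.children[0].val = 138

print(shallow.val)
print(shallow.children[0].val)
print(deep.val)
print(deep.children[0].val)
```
10
138
10
4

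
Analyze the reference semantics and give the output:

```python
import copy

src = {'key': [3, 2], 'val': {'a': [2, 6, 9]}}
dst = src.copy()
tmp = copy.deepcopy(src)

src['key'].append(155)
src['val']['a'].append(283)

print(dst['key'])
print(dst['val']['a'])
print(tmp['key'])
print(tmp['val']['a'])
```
[3, 2, 155]
[2, 6, 9, 283]
[3, 2]
[2, 6, 9]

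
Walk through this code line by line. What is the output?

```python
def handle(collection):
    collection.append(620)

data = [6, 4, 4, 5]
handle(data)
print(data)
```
[6, 4, 4, 5, 620]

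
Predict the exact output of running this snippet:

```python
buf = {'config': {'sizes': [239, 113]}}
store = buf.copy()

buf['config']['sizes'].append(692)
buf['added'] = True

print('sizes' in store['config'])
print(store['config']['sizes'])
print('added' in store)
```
True
[239, 113, 692]
False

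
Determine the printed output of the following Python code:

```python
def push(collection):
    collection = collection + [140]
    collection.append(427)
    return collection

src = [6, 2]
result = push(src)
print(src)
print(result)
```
[6, 2]
[6, 2, 140, 427]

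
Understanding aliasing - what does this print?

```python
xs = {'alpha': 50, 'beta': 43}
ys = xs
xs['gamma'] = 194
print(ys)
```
{'alpha': 50, 'beta': 43, 'gamma': 194}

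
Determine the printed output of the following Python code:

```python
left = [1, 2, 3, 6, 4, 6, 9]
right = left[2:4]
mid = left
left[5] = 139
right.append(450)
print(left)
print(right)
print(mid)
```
[1, 2, 3, 6, 4, 139, 9]
[3, 6, 450]
[1, 2, 3, 6, 4, 139, 9]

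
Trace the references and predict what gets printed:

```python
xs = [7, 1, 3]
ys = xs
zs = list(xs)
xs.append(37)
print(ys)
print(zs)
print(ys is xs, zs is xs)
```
[7, 1, 3, 37]
[7, 1, 3]
True False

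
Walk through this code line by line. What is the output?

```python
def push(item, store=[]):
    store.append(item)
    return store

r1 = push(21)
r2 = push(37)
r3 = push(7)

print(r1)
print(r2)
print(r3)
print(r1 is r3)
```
[21, 37, 7]
[21, 37, 7]
[21, 37, 7]
True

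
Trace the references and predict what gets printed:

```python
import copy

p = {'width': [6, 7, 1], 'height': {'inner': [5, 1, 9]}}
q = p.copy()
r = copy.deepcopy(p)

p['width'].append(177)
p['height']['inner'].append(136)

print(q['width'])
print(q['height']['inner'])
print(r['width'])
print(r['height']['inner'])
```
[6, 7, 1, 177]
[5, 1, 9, 136]
[6, 7, 1]
[5, 1, 9]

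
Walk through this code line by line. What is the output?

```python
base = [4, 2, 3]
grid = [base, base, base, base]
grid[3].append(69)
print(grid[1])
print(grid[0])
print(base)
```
[4, 2, 3, 69]
[4, 2, 3, 69]
[4, 2, 3, 69]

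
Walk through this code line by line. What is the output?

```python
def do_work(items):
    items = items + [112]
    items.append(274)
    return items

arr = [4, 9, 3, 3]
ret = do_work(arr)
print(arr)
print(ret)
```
[4, 9, 3, 3]
[4, 9, 3, 3, 112, 274]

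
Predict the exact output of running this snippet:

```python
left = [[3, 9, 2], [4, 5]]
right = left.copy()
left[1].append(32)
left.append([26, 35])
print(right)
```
[[3, 9, 2], [4, 5, 32]]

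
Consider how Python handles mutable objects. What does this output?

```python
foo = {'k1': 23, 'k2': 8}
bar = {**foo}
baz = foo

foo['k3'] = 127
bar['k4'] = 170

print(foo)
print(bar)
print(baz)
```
{'k1': 23, 'k2': 8, 'k3': 127}
{'k1': 23, 'k2': 8, 'k4': 170}
{'k1': 23, 'k2': 8, 'k3': 127}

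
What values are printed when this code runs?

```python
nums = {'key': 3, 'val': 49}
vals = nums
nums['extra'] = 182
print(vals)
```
{'key': 3, 'val': 49, 'extra': 182}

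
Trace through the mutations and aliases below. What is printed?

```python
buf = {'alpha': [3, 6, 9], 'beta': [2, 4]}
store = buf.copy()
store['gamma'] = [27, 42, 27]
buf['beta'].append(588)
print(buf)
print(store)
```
{'alpha': [3, 6, 9], 'beta': [2, 4, 588]}
{'alpha': [3, 6, 9], 'beta': [2, 4, 588], 'gamma': [27, 42, 27]}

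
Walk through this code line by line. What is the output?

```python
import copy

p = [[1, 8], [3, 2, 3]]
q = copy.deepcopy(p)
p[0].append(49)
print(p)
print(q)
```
[[1, 8, 49], [3, 2, 3]]
[[1, 8], [3, 2, 3]]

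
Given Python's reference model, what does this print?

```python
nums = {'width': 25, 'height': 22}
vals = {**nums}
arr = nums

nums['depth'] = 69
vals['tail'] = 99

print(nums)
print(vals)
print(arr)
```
{'width': 25, 'height': 22, 'depth': 69}
{'width': 25, 'height': 22, 'tail': 99}
{'width': 25, 'height': 22, 'depth': 69}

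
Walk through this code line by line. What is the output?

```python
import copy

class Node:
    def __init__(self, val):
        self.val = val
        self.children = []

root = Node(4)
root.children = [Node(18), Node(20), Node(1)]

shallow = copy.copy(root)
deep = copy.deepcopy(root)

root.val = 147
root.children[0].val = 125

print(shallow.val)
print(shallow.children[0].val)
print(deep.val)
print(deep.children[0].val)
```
4
125
4
18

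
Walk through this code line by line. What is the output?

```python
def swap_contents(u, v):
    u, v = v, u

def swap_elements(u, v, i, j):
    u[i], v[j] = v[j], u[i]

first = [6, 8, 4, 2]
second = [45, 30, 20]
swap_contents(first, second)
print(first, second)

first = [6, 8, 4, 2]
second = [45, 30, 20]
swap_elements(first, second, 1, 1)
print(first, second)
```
[6, 8, 4, 2] [45, 30, 20]
[6, 30, 4, 2] [45, 8, 20]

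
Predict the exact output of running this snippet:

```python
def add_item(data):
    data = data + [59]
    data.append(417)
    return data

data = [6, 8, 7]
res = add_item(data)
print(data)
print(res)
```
[6, 8, 7]
[6, 8, 7, 59, 417]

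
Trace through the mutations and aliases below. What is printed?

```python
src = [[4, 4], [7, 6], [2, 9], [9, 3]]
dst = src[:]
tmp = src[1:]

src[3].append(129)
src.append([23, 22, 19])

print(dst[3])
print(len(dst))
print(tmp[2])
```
[9, 3, 129]
4
[9, 3, 129]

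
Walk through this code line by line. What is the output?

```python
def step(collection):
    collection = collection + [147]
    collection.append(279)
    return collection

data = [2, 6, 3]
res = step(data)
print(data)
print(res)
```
[2, 6, 3]
[2, 6, 3, 147, 279]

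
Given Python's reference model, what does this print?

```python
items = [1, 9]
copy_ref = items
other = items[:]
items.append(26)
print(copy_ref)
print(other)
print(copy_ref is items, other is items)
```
[1, 9, 26]
[1, 9]
True False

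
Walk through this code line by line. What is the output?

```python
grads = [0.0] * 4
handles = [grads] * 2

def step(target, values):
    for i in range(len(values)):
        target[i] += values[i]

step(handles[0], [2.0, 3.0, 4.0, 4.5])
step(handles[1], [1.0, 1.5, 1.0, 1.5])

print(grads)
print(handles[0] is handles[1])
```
[3.0, 4.5, 5.0, 6.0]
True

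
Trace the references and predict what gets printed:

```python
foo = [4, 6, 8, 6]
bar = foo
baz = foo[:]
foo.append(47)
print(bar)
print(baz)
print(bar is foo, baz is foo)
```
[4, 6, 8, 6, 47]
[4, 6, 8, 6]
True False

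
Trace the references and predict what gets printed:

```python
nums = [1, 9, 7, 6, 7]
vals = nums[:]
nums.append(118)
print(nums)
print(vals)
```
[1, 9, 7, 6, 7, 118]
[1, 9, 7, 6, 7]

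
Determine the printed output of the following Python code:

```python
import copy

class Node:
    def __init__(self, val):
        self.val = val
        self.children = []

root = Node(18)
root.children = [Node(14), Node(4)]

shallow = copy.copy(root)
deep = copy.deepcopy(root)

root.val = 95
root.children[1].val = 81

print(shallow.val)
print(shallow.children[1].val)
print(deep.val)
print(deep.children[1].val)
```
18
81
18
4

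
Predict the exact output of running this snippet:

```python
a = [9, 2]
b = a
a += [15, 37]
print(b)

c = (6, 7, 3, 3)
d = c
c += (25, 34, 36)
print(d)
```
[9, 2, 15, 37]
(6, 7, 3, 3)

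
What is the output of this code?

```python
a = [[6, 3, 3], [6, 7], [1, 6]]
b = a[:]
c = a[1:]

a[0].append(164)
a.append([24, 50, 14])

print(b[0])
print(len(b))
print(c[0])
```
[6, 3, 3, 164]
3
[6, 7]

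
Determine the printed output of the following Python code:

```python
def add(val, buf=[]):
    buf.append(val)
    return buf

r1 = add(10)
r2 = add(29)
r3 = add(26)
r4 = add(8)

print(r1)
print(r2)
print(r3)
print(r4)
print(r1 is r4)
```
[10, 29, 26, 8]
[10, 29, 26, 8]
[10, 29, 26, 8]
[10, 29, 26, 8]
True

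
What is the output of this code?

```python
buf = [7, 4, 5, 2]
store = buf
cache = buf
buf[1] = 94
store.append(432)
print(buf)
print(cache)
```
[7, 94, 5, 2, 432]
[7, 94, 5, 2, 432]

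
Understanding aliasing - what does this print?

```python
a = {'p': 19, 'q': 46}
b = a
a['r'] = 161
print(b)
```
{'p': 19, 'q': 46, 'r': 161}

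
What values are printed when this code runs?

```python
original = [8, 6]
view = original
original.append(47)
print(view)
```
[8, 6, 47]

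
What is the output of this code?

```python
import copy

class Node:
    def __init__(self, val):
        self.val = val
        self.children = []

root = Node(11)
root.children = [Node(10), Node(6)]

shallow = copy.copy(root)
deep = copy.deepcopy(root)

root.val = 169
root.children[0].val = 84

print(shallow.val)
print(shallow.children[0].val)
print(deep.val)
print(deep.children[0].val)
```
11
84
11
10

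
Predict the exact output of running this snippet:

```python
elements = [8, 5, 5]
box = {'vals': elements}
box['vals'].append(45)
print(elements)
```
[8, 5, 5, 45]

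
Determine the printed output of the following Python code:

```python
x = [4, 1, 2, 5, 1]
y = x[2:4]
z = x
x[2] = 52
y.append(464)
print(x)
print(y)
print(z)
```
[4, 1, 52, 5, 1]
[2, 5, 464]
[4, 1, 52, 5, 1]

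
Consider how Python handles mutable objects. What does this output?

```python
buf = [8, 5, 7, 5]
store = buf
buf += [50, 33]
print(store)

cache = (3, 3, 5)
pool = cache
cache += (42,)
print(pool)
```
[8, 5, 7, 5, 50, 33]
(3, 3, 5)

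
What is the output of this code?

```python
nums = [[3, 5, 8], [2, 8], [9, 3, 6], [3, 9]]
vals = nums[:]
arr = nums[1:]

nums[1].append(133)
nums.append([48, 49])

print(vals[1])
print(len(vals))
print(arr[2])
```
[2, 8, 133]
4
[3, 9]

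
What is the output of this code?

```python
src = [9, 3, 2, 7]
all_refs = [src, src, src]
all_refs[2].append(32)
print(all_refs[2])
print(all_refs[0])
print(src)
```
[9, 3, 2, 7, 32]
[9, 3, 2, 7, 32]
[9, 3, 2, 7, 32]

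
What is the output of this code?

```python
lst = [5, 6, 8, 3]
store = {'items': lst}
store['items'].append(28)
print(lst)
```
[5, 6, 8, 3, 28]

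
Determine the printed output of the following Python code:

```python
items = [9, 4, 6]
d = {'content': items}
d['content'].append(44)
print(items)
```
[9, 4, 6, 44]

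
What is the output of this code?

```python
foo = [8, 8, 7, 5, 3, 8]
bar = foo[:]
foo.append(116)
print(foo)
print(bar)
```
[8, 8, 7, 5, 3, 8, 116]
[8, 8, 7, 5, 3, 8]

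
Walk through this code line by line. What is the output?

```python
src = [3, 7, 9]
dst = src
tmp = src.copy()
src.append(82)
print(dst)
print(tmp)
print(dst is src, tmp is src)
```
[3, 7, 9, 82]
[3, 7, 9]
True False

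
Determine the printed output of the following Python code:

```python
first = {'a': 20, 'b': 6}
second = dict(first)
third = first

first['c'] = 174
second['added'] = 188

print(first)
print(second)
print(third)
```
{'a': 20, 'b': 6, 'c': 174}
{'a': 20, 'b': 6, 'added': 188}
{'a': 20, 'b': 6, 'c': 174}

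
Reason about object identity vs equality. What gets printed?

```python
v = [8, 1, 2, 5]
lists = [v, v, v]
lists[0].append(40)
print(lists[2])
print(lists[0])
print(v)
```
[8, 1, 2, 5, 40]
[8, 1, 2, 5, 40]
[8, 1, 2, 5, 40]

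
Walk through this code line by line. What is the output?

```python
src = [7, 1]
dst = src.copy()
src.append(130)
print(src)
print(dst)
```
[7, 1, 130]
[7, 1]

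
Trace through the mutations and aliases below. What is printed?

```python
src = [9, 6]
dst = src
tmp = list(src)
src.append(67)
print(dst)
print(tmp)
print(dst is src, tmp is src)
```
[9, 6, 67]
[9, 6]
True False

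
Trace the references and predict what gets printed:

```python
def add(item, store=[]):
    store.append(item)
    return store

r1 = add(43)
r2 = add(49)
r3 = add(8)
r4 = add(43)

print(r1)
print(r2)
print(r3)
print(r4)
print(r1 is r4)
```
[43, 49, 8, 43]
[43, 49, 8, 43]
[43, 49, 8, 43]
[43, 49, 8, 43]
True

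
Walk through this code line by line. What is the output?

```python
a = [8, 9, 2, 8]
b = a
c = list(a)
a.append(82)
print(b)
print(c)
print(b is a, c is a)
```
[8, 9, 2, 8, 82]
[8, 9, 2, 8]
True False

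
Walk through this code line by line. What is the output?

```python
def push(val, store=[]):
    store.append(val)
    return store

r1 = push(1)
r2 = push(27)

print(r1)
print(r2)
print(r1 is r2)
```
[1, 27]
[1, 27]
True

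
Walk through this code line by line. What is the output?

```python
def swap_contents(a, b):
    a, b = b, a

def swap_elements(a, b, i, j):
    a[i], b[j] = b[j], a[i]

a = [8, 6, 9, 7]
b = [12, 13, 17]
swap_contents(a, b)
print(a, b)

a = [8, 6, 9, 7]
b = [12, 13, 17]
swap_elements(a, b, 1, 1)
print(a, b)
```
[8, 6, 9, 7] [12, 13, 17]
[8, 13, 9, 7] [12, 6, 17]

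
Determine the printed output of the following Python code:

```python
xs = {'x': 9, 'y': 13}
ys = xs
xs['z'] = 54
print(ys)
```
{'x': 9, 'y': 13, 'z': 54}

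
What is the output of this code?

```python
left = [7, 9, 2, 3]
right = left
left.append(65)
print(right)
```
[7, 9, 2, 3, 65]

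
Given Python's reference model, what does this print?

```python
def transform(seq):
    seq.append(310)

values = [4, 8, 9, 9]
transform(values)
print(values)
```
[4, 8, 9, 9, 310]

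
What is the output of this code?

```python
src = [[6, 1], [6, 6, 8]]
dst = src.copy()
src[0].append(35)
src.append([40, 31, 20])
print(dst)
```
[[6, 1, 35], [6, 6, 8]]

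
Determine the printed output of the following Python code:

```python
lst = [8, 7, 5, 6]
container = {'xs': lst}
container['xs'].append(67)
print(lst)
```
[8, 7, 5, 6, 67]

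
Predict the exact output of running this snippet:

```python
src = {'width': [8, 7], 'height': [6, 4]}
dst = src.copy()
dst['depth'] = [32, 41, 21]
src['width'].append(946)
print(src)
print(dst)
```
{'width': [8, 7, 946], 'height': [6, 4]}
{'width': [8, 7, 946], 'height': [6, 4], 'depth': [32, 41, 21]}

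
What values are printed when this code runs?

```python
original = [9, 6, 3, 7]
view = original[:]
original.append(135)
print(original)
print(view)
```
[9, 6, 3, 7, 135]
[9, 6, 3, 7]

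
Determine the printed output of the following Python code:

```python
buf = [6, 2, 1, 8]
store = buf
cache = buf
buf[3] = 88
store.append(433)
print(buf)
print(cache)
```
[6, 2, 1, 88, 433]
[6, 2, 1, 88, 433]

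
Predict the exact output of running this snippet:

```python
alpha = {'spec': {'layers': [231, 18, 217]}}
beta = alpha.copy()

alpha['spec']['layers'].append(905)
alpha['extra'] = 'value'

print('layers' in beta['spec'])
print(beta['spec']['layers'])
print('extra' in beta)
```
True
[231, 18, 217, 905]
False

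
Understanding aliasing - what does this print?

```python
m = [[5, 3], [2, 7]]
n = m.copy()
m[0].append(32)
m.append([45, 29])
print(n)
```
[[5, 3, 32], [2, 7]]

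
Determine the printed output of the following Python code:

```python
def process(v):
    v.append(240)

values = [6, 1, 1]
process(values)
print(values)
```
[6, 1, 1, 240]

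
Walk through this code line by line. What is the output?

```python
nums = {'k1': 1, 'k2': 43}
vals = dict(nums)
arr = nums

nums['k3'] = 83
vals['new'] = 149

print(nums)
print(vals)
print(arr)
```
{'k1': 1, 'k2': 43, 'k3': 83}
{'k1': 1, 'k2': 43, 'new': 149}
{'k1': 1, 'k2': 43, 'k3': 83}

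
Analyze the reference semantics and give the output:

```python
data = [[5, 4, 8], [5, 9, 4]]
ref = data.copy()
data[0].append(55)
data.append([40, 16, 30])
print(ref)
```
[[5, 4, 8, 55], [5, 9, 4]]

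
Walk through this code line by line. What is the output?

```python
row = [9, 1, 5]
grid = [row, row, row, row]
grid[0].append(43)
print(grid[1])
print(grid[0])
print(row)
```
[9, 1, 5, 43]
[9, 1, 5, 43]
[9, 1, 5, 43]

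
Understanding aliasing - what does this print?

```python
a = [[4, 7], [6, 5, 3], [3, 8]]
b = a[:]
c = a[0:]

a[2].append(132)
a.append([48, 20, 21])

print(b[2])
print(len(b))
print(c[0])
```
[3, 8, 132]
3
[4, 7]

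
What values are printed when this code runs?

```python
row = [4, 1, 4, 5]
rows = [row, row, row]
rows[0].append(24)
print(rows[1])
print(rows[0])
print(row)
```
[4, 1, 4, 5, 24]
[4, 1, 4, 5, 24]
[4, 1, 4, 5, 24]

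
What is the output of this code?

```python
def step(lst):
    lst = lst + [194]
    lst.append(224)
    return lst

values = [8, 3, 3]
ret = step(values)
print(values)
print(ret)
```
[8, 3, 3]
[8, 3, 3, 194, 224]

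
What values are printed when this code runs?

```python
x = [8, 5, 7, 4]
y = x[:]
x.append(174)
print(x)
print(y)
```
[8, 5, 7, 4, 174]
[8, 5, 7, 4]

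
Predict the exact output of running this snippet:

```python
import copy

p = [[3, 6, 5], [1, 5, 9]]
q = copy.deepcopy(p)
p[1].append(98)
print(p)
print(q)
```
[[3, 6, 5], [1, 5, 9, 98]]
[[3, 6, 5], [1, 5, 9]]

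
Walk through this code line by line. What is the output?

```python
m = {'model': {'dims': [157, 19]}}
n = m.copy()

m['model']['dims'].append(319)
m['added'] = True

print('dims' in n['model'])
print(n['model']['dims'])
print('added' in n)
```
True
[157, 19, 319]
False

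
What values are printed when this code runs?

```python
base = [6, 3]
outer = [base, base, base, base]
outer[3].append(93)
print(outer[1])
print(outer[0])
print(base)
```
[6, 3, 93]
[6, 3, 93]
[6, 3, 93]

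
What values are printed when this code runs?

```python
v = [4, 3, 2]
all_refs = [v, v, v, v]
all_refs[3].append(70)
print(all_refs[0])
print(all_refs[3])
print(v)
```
[4, 3, 2, 70]
[4, 3, 2, 70]
[4, 3, 2, 70]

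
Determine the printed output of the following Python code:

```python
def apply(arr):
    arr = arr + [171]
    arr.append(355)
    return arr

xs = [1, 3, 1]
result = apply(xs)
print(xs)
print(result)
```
[1, 3, 1]
[1, 3, 1, 171, 355]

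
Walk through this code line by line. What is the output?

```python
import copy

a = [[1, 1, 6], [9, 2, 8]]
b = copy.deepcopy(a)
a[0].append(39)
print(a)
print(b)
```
[[1, 1, 6, 39], [9, 2, 8]]
[[1, 1, 6], [9, 2, 8]]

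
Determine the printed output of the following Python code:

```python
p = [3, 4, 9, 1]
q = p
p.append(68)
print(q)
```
[3, 4, 9, 1, 68]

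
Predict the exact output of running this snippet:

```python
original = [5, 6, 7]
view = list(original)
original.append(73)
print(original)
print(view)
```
[5, 6, 7, 73]
[5, 6, 7]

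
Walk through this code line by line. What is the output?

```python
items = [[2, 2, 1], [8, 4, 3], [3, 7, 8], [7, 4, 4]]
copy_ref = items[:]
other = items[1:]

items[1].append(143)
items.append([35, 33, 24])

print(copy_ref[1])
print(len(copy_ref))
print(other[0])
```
[8, 4, 3, 143]
4
[8, 4, 3, 143]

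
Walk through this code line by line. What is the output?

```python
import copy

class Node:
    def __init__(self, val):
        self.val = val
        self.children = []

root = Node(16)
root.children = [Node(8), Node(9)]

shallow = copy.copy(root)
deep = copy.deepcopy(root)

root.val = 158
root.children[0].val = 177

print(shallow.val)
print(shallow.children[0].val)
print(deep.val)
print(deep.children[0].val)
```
16
177
16
8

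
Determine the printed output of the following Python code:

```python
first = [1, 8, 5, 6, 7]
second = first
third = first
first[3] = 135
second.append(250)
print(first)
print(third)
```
[1, 8, 5, 135, 7, 250]
[1, 8, 5, 135, 7, 250]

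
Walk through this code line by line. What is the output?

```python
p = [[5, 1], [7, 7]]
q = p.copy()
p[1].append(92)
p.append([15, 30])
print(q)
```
[[5, 1], [7, 7, 92]]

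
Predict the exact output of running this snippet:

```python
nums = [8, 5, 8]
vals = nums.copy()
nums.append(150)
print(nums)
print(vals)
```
[8, 5, 8, 150]
[8, 5, 8]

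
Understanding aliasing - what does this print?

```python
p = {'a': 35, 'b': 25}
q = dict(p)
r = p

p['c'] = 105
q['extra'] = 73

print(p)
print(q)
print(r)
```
{'a': 35, 'b': 25, 'c': 105}
{'a': 35, 'b': 25, 'extra': 73}
{'a': 35, 'b': 25, 'c': 105}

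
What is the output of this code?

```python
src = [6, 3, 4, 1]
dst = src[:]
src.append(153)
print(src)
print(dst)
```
[6, 3, 4, 1, 153]
[6, 3, 4, 1]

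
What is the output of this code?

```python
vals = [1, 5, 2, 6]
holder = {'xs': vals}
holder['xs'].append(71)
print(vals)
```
[1, 5, 2, 6, 71]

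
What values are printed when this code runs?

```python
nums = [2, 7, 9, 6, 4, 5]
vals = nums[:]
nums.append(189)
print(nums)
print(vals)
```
[2, 7, 9, 6, 4, 5, 189]
[2, 7, 9, 6, 4, 5]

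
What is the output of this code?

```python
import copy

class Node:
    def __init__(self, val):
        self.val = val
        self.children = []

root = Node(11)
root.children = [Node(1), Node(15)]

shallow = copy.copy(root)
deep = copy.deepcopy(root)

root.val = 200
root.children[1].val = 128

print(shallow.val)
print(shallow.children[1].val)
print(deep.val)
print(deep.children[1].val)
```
11
128
11
15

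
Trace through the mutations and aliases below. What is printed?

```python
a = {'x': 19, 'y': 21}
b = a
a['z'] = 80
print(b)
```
{'x': 19, 'y': 21, 'z': 80}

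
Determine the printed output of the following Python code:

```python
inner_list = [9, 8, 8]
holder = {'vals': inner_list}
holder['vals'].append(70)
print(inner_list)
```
[9, 8, 8, 70]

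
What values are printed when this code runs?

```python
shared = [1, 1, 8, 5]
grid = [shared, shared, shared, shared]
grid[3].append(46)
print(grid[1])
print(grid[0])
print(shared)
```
[1, 1, 8, 5, 46]
[1, 1, 8, 5, 46]
[1, 1, 8, 5, 46]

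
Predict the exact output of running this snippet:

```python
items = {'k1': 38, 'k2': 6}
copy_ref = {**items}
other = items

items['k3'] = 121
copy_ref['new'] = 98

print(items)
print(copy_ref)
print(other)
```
{'k1': 38, 'k2': 6, 'k3': 121}
{'k1': 38, 'k2': 6, 'new': 98}
{'k1': 38, 'k2': 6, 'k3': 121}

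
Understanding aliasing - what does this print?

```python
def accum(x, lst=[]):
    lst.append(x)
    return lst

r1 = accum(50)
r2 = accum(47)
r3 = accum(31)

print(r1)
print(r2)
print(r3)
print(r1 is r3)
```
[50, 47, 31]
[50, 47, 31]
[50, 47, 31]
True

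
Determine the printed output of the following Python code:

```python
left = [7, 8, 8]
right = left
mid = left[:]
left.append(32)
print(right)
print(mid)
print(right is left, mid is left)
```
[7, 8, 8, 32]
[7, 8, 8]
True False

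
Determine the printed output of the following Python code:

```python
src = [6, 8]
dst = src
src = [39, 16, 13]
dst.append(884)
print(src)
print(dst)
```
[39, 16, 13]
[6, 8, 884]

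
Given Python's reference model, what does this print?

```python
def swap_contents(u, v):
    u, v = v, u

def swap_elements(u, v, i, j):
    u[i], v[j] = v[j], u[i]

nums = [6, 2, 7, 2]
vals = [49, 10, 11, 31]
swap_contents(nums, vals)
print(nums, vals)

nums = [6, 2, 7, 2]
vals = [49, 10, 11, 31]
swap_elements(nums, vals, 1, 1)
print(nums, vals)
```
[6, 2, 7, 2] [49, 10, 11, 31]
[6, 10, 7, 2] [49, 2, 11, 31]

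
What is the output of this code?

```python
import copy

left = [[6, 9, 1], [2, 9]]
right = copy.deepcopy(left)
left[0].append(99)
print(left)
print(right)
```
[[6, 9, 1, 99], [2, 9]]
[[6, 9, 1], [2, 9]]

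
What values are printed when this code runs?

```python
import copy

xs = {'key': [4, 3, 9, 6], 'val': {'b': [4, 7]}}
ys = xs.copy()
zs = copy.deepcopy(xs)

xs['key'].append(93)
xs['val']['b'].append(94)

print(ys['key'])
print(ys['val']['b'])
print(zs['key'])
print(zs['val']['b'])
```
[4, 3, 9, 6, 93]
[4, 7, 94]
[4, 3, 9, 6]
[4, 7]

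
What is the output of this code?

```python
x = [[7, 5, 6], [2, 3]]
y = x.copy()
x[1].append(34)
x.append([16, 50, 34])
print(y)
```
[[7, 5, 6], [2, 3, 34]]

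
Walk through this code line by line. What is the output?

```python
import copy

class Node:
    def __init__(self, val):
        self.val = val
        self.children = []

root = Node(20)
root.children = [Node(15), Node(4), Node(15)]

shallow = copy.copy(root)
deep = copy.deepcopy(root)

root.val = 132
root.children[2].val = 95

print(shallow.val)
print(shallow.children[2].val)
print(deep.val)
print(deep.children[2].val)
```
20
95
20
15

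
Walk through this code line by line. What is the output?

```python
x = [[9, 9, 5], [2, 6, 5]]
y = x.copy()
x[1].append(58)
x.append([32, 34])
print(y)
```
[[9, 9, 5], [2, 6, 5, 58]]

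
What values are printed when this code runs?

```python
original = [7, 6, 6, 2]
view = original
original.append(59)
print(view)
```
[7, 6, 6, 2, 59]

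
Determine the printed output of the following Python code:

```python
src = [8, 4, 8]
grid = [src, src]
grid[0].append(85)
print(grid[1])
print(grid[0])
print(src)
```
[8, 4, 8, 85]
[8, 4, 8, 85]
[8, 4, 8, 85]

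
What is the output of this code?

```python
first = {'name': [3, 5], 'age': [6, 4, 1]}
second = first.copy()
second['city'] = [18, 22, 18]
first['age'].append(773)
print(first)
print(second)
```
{'name': [3, 5], 'age': [6, 4, 1, 773]}
{'name': [3, 5], 'age': [6, 4, 1, 773], 'city': [18, 22, 18]}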